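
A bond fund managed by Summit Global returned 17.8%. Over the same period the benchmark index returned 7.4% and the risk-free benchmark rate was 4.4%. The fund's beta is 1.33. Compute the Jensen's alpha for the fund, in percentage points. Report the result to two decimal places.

CAPM expected return = Rf + β(Rm − Rf) = 4.4% + 1.33 × (7.4% − 4.4%) = 4.4 + 1.33 × 3.00 = 8.3900%
Jensen's α = Rp − E[R] = 17.8% − 8.3900% = 9.4100

9.41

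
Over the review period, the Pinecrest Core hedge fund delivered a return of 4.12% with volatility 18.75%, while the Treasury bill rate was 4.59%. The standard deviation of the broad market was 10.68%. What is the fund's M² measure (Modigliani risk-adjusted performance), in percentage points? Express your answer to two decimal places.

4.32

Sharpe = (Rp − Rf) / σp = (4.12% − 4.59%) / 18.75% = -0.0251
M² = Rf + Sharpe × σm = 4.59% + -0.0251 × 10.68% = 4.3219%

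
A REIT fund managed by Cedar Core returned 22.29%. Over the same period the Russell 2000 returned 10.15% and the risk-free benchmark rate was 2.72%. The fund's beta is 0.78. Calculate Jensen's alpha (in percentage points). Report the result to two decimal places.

13.77

CAPM expected return = Rf + β(Rm − Rf) = 2.72% + 0.78 × (10.15% − 2.72%) = 2.72 + 0.78 × 7.43 = 8.5154%
Jensen's α = Rp − E[R] = 22.29% − 8.5154% = 13.7746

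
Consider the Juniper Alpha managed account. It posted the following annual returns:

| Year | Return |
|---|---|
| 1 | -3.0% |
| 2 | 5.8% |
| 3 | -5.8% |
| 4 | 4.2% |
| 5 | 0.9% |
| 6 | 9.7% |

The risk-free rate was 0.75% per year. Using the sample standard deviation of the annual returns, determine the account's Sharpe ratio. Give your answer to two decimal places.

Mean return r̄ = 11.80 / 6 = 1.9667%
Σ(r − r̄)² = (-3 − 1.9667)² + (5.8 − 1.9667)² + … = 165.6133
σ = √[165.6133 / 5] = 5.7552%
Sharpe = (r̄ − rf) / σ = (1.9667 − 0.75) / 5.7552 = 1.2167 / 5.7552 = 0.2114

0.21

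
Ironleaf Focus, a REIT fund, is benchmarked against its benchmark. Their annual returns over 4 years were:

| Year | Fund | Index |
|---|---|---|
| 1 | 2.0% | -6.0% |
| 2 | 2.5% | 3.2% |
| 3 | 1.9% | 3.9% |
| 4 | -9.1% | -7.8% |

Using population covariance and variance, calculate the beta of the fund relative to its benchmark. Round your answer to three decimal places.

r̄p = -0.6750%,  r̄m = -1.6750%
Cov = Σ(rp − r̄p)(rm − r̄m) / 4 = 17.4669
Var(rm) = Σ(rm − r̄m)² / 4 = 27.7669
β = Cov / Var = 17.4669 / 27.7669 = 0.6291

0.629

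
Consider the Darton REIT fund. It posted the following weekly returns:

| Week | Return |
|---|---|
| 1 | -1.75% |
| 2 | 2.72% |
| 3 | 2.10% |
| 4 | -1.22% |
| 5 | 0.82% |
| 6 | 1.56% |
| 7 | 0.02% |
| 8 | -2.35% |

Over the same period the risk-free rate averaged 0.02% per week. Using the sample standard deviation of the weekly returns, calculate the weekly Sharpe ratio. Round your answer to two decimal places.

Mean return r̄ = 1.900 / 8 = 0.2375%
Σ(r − r̄)² = (-1.75 − 0.2375)² + (2.72 − 0.2375)² + … = 24.5370
sample σ = √(24.5370 / 7) = √3.5053 = 1.8722%
Sharpe = (r̄ − rf) / σ = (0.2375 − 0.02) / 1.8722 = 0.2175 / 1.8722 = 0.1162

0.12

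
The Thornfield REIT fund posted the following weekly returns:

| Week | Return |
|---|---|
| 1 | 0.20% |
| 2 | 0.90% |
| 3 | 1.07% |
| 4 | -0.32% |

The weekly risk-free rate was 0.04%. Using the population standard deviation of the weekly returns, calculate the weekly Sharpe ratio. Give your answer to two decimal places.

0.76

Mean return μ = 1.850 / 4 = 0.4625%
Σ(r − μ)² = (0.2 − 0.4625)² + (0.9 − 0.4625)² + (1.07 − 0.4625)² + … = 1.2417
population σ = √(1.2417 / 4) = √0.3104 = 0.5571%
Sharpe = (μ − rf) / σ = (0.4625 − 0.04) / 0.5571 = 0.4225 / 0.5571 = 0.7584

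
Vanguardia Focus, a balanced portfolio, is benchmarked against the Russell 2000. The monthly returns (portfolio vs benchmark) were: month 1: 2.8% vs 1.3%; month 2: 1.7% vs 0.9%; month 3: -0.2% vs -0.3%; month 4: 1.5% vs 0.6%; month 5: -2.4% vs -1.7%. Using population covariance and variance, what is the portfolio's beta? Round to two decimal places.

1.69

r̄p = 0.6800%,  r̄m = 0.1600%
Cov = Σ(rp − r̄p)(rm − r̄m) / 5 = 1.9332
Var(rm) = Σ(rm − r̄m)² / 5 = 1.1424
β = Cov / Var = 1.9332 / 1.1424 = 1.6922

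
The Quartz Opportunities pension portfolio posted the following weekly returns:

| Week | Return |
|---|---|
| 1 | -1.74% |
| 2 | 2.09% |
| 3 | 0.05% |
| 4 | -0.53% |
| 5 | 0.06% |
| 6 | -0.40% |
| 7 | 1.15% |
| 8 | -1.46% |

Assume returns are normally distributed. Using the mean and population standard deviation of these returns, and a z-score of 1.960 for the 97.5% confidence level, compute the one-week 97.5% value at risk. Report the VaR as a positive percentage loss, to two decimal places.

2.42

μ = (-1.74 + 2.09 + 0.05 − 0.53 + 0.06 − 0.4 + 1.15 − 1.46) / 8 = -0.0975%
Population std dev = √[11.2208 / 8] = 1.1843%
VaR = −(μ − z·σ) = −(-0.0975 − 1.960 × 1.1843) = −(-2.4187) = 2.4187%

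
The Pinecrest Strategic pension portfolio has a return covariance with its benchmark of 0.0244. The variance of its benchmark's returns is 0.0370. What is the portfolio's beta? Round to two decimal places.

β = Cov(Rp, Rm) / Var(Rm) = 0.0244 / 0.0370 = 0.6595

0.66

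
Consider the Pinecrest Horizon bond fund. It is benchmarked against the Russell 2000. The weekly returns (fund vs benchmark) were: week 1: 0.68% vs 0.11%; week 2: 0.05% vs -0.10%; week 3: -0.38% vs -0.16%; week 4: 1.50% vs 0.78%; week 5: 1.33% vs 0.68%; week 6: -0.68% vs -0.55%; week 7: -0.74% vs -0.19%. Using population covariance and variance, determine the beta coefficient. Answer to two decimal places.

1.83

r̄p = 0.2514%,  r̄m = 0.0814%
Cov = Σ(rp − r̄p)(rm − r̄m) / 7 = 0.3680
Var(rm) = Σ(rm − r̄m)² / 7 = 0.2015
β = Cov / Var = 0.3680 / 0.2015 = 1.8263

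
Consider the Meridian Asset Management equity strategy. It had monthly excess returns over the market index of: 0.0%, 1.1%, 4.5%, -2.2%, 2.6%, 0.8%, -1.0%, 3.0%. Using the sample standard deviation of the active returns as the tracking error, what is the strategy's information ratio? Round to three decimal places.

r̄ = (0 + 1.1 + 4.5 − 2.2 + 2.6 + 0.8 − 1 + 3) / 8 = 1.1000%
Σ(r − r̄)² = (0 − 1.1000)² + (1.1 − 1.1000)² + … = 34.0200
σ = √[34.0200 / 7] = 2.2045%
IR = r̄ / tracking error = 1.1000 / 2.2045 = 0.4990

0.499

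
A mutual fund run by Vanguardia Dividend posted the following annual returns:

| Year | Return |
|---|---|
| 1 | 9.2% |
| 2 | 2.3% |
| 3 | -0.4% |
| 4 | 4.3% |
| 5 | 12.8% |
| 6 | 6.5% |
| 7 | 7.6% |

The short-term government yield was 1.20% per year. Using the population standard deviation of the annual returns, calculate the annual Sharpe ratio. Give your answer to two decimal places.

Mean return r̄ = 42.30 / 7 = 6.0429%
Population std dev = √[116.8171 / 7] = 4.0851%
Sharpe = (r̄ − rf) / σ = (6.0429 − 1.2) / 4.0851 = 4.8429 / 4.0851 = 1.1855

1.19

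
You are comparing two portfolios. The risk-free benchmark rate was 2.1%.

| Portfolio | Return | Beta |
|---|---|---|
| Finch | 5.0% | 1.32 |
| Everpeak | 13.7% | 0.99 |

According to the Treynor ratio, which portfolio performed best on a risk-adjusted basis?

Everpeak

Finch: Treynor = (5.0% − 2.1%) / 1.32 = 2.197
Everpeak: Treynor = (13.7% − 2.1%) / 0.99 = 11.717
Highest: Everpeak (11.717).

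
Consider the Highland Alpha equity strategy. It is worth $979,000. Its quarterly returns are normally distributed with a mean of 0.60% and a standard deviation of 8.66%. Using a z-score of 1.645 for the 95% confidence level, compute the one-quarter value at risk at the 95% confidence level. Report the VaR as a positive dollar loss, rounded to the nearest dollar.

Return at the 95% tail: μ − z·σ = 0.60% − 1.645 × 8.66% = 0.6 − 14.2457 = -13.6457%
VaR = −(-13.6457%) × $979,000 = 13.6457% × $979,000 = $133,591

$133,591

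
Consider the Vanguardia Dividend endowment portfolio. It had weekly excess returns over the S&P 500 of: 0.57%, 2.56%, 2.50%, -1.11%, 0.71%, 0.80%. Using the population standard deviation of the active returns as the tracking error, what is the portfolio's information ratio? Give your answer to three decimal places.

0.801

r̄ = (0.57 + 2.56 + 2.5 − 1.11 + 0.71 + 0.8) / 6 = 1.0050%
Σ(r − r̄)² = 9.4446; population σ = √(9.4446/6) = 1.2546%
IR = r̄ / tracking error = 1.0050 / 1.2546 = 0.8011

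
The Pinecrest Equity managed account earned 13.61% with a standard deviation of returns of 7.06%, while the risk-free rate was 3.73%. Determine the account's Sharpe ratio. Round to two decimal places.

Sharpe = (Rp − Rf) / σp = (13.61% − 3.73%) / 7.06% = 9.88% / 7.06% = 1.3994

1.40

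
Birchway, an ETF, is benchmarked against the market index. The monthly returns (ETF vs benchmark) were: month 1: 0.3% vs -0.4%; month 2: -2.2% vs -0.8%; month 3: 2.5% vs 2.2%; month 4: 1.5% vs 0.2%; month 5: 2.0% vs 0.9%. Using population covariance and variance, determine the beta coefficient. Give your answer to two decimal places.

1.34

r̄p = 0.8200%,  r̄m = 0.4200%
Cov = Σ(rp − r̄p)(rm − r̄m) / 5 = 1.5036
Var(rm) = Σ(rm − r̄m)² / 5 = 1.1216
β = Cov / Var = 1.5036 / 1.1216 = 1.3406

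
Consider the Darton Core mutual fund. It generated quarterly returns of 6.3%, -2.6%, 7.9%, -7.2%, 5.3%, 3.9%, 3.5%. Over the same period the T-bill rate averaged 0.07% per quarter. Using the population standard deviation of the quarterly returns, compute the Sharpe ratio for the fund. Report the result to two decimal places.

r̄ = (6.3 − 2.6 + 7.9 − 7.2 + 5.3 + 3.9 + 3.5) / 7 = 2.4429%
Σ(r − r̄)² = (6.3 − 2.4429)² + (-2.6 − 2.4429)² + … = 174.4771
population σ = √(174.4771 / 7) = √24.9253 = 4.9925%
Sharpe = (r̄ − rf) / σ = (2.4429 − 0.07) / 4.9925 = 2.3729 / 4.9925 = 0.4753

0.48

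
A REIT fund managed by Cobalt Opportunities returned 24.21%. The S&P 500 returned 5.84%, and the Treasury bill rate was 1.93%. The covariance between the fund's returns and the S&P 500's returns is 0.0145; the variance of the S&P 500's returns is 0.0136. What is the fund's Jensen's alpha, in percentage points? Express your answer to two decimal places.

β = Cov / Var = 0.0145 / 0.0136 = 1.0662
E[R] = Rf + β(Rm − Rf) = 1.93% + 1.0662 × (5.84% − 1.93%) = 6.0988%
α = Rp − E[R] = 24.21% − 6.0988% = 18.1112

18.11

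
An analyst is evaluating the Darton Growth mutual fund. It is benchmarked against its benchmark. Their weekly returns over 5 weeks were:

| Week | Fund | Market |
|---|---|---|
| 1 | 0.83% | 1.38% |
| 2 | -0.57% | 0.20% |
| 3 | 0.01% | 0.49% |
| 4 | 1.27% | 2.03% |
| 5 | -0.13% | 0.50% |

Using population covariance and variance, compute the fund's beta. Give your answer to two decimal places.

0.97

r̄p = 0.2820%,  r̄m = 0.9200%
Cov = Σ(rp − r̄p)(rm − r̄m) / 5 = 0.4504
Var(rm) = Σ(rm − r̄m)² / 5 = 0.4647
β = Cov / Var = 0.4504 / 0.4647 = 0.9692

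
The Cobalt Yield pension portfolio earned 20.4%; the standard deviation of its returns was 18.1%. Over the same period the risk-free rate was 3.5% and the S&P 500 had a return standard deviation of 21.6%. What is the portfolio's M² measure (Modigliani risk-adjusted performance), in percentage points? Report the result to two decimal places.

Sharpe = (Rp − Rf) / σp = (20.4% − 3.5%) / 18.1% = 0.9337
M² = Rf + Sharpe × σm = 3.5% + 0.9337 × 21.6% = 23.6679%

23.67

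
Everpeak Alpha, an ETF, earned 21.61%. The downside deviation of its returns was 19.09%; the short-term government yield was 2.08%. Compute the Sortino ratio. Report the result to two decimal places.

1.02

Sortino = (Rp − Rf) / σd = (21.61% − 2.08%) / 19.09% = 19.53% / 19.09% = 1.0230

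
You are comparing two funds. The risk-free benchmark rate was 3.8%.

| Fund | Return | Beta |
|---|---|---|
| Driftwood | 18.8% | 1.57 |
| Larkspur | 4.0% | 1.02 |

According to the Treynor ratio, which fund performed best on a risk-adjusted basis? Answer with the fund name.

Driftwood: Treynor = (18.8% − 3.8%) / 1.57 = 9.554
Larkspur: Treynor = (4.0% − 3.8%) / 1.02 = 0.196
Highest: Driftwood (9.554).

Driftwood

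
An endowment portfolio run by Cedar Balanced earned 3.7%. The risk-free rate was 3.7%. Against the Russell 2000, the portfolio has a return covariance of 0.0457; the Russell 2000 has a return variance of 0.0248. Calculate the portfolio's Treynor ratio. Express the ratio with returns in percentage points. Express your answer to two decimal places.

0.00

β = Cov / Var = 0.0457 / 0.0248 = 1.8427
Treynor = (Rp − Rf) / β = (3.7% − 3.7%) / 1.8427 = 0.00 / 1.8427 = 0.0000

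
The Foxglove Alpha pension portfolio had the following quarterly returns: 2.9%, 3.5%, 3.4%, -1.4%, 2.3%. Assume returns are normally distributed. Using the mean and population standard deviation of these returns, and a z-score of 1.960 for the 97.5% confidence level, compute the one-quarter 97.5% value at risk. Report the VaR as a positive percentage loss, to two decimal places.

1.43

r̄ = (2.9 + 3.5 + 3.4 − 1.4 + 2.3) / 5 = 10.70 / 5 = 2.1400%
Σ(r − r̄)² = (2.9 − 2.1400)² + (3.5 − 2.1400)² + (3.4 − 2.1400)² + … = 16.5720
population σ = √(16.5720 / 5) = √3.3144 = 1.8205%
VaR = −(r̄ − z·σ) = −(2.1400 − 1.960 × 1.8205) = −(-1.4282) = 1.4282%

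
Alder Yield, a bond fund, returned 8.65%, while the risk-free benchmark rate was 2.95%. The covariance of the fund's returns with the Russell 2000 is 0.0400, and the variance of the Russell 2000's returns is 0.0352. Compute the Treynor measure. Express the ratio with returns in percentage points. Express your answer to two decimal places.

β = Cov / Var = 0.0400 / 0.0352 = 1.1364
Treynor = (Rp − Rf) / β = (8.65% − 2.95%) / 1.1364 = 5.70 / 1.1364 = 5.0158

5.02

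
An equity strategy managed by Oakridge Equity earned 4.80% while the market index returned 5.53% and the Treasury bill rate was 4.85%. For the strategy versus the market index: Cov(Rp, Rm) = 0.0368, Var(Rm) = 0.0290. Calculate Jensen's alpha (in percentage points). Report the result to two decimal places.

-0.91

β = Cov / Var = 0.0368 / 0.0290 = 1.2690
E[R] = Rf + β(Rm − Rf) = 4.85% + 1.2690 × (5.53% − 4.85%) = 5.7129%
α = Rp − E[R] = 4.80% − 5.7129% = -0.9129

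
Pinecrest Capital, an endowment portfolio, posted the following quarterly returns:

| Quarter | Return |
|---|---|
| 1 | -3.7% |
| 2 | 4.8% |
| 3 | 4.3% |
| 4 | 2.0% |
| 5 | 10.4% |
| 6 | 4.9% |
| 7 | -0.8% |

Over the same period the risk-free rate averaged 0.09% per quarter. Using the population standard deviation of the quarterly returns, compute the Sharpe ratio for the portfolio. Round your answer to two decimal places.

0.72

μ = (-3.7 + 4.8 + 4.3 + 2 + 10.4 + 4.9 − 0.8) / 7 = 3.1286%
Σ(r − μ)² = 123.5143; population σ = √(123.5143/7) = 4.2006%
Sharpe = (μ − rf) / σ = (3.1286 − 0.09) / 4.2006 = 3.0386 / 4.2006 = 0.7234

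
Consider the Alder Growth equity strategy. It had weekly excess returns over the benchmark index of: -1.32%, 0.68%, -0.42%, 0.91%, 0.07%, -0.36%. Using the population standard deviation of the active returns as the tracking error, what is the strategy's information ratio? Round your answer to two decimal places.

r̄ = (-1.32 + 0.68 − 0.42 + 0.91 + 0.07 − 0.36) / 6 = -0.0733%
Σ(r − r̄)² = (-1.32 − (-0.0733))² + (0.68 − (-0.0733))² + … = 3.3115
population σ = √(3.3115 / 6) = √0.5519 = 0.7429%
IR = r̄ / tracking error = -0.0733 / 0.7429 = -0.0987

-0.10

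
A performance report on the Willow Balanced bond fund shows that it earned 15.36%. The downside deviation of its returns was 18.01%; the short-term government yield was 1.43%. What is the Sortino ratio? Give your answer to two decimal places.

Sortino = (Rp − Rf) / σd = (15.36% − 1.43%) / 18.01% = 13.93% / 18.01% = 0.7735

0.77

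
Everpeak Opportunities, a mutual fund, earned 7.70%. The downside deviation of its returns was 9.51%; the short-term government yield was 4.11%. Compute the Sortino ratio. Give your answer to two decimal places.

Sortino = (Rp − Rf) / σd = (7.70% − 4.11%) / 9.51% = 3.59% / 9.51% = 0.3775

0.38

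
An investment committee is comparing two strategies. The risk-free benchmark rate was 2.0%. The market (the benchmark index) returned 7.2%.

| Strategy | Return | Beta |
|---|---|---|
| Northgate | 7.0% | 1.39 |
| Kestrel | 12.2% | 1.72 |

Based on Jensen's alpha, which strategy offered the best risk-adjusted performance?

Northgate: α = 7.0% − [2.0% + 1.39 × (7.2% − 2.0%)] = -2.228
Kestrel: α = 12.2% − [2.0% + 1.72 × (7.2% − 2.0%)] = 1.256
Highest: Kestrel (1.256).

Kestrel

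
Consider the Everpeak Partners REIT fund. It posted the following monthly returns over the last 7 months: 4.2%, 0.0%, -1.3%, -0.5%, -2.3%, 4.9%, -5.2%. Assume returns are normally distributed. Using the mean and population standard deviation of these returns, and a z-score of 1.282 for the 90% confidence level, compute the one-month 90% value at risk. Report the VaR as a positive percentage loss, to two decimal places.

Mean return r̄ = -0.20 / 7 = -0.0286%
Population std dev = √[75.9143 / 7] = 3.2932%
VaR = −(r̄ − z·σ) = −(-0.0286 − 1.282 × 3.2932) = −(-4.2505) = 4.2505%

4.25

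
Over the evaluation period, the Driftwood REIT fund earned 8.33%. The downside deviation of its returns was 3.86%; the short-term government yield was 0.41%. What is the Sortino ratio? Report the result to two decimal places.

2.05

Sortino = (Rp − Rf) / σd = (8.33% − 0.41%) / 3.86% = 7.92% / 3.86% = 2.0518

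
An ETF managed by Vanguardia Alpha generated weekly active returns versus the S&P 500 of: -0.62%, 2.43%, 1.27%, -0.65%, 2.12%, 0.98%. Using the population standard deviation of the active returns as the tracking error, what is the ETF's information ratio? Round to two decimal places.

0.77

r̄ = (-0.62 + 2.43 + 1.27 − 0.65 + 2.12 + 0.98) / 6 = 0.9217%
Σ(r − r̄)² = 8.6827; population σ = √(8.6827/6) = 1.2030%
IR = r̄ / tracking error = 0.9217 / 1.2030 = 0.7662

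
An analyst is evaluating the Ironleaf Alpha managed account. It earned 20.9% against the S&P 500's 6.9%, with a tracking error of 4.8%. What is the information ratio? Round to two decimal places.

IR = (Rp − Rb) / TE = (20.9% − 6.9%) / 4.8% = 14.00% / 4.8% = 2.9167

2.92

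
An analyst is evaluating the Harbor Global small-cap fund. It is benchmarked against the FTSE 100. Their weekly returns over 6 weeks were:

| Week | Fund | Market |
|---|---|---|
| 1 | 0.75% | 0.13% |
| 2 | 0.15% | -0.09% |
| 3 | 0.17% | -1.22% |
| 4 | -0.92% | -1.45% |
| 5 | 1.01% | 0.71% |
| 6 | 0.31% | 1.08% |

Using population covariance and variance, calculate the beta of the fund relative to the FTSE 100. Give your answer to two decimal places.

0.48

r̄p = 0.2450%,  r̄m = -0.1400%
Cov = Σ(rp − r̄p)(rm − r̄m) / 6 = 0.4114
Var(rm) = Σ(rm − r̄m)² / 6 = 0.8615
β = Cov / Var = 0.4114 / 0.8615 = 0.4775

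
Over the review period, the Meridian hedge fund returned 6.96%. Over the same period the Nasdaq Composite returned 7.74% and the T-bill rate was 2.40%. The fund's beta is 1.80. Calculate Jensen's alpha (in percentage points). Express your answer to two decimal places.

-5.05

CAPM expected return = Rf + β(Rm − Rf) = 2.40% + 1.80 × (7.74% − 2.40%) = 2.4 + 1.80 × 5.34 = 12.0120%
Jensen's α = Rp − E[R] = 6.96% − 12.0120% = -5.0520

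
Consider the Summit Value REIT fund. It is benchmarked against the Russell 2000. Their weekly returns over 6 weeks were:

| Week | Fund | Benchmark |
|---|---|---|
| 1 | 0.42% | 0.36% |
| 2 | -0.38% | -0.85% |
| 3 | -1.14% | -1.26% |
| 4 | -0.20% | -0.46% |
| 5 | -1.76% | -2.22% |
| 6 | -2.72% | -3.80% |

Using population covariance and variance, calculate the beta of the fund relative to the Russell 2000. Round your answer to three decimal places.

r̄p = -0.9633%,  r̄m = -1.3717%
Cov = Σ(rp − r̄p)(rm − r̄m) / 6 = 1.3863
Var(rm) = Σ(rm − r̄m)² / 6 = 1.7885
β = Cov / Var = 1.3863 / 1.7885 = 0.7751

0.775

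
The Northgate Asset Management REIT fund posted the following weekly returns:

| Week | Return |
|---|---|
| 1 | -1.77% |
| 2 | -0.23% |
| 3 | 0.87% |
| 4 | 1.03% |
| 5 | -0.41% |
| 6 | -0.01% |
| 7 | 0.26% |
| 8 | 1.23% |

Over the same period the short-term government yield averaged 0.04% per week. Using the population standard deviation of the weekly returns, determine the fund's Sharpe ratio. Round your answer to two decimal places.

0.09

r̄ = (-1.77 − 0.23 + 0.87 + 1.03 − 0.41 − 0.01 + 0.26 + 1.23) / 8 = 0.1213%
Population std dev = √[6.6347 / 8] = 0.9107%
Sharpe = (r̄ − rf) / σ = (0.1213 − 0.04) / 0.9107 = 0.0813 / 0.9107 = 0.0893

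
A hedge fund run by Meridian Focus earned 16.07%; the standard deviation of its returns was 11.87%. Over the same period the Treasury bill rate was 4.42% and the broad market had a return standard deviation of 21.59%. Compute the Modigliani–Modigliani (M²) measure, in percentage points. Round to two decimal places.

25.61

Sharpe = (Rp − Rf) / σp = (16.07% − 4.42%) / 11.87% = 0.9815
M² = Rf + Sharpe × σm = 4.42% + 0.9815 × 21.59% = 25.6106%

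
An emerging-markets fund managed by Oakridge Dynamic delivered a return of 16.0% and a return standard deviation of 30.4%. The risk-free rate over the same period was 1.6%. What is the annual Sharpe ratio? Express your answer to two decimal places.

Sharpe = (Rp − Rf) / σp = (16.0% − 1.6%) / 30.4% = 14.40% / 30.4% = 0.4737

0.47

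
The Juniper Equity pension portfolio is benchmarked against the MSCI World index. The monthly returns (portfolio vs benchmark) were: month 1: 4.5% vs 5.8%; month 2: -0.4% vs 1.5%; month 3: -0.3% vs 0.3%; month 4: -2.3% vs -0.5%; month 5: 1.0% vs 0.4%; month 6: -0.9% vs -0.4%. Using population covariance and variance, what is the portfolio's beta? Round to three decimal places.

0.903

r̄p = 0.2667%,  r̄m = 1.1833%
Cov = Σ(rp − r̄p)(rm − r̄m) / 6 = 4.2378
Var(rm) = Σ(rm − r̄m)² / 6 = 4.6914
β = Cov / Var = 4.2378 / 4.6914 = 0.9033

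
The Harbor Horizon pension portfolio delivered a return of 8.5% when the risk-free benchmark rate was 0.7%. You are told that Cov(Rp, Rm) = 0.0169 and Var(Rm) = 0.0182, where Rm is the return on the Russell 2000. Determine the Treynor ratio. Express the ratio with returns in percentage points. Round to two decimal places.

β = Cov / Var = 0.0169 / 0.0182 = 0.9286
Treynor = (Rp − Rf) / β = (8.5% − 0.7%) / 0.9286 = 7.80 / 0.9286 = 8.3997

8.40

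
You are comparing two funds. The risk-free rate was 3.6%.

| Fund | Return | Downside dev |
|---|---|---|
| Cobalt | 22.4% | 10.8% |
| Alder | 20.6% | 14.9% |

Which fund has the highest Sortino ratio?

Cobalt

Cobalt: Sortino ratio = (22.4% − 3.6%) / 10.8% = 1.741
Alder: Sortino ratio = (20.6% − 3.6%) / 14.9% = 1.141
Highest: Cobalt (1.741).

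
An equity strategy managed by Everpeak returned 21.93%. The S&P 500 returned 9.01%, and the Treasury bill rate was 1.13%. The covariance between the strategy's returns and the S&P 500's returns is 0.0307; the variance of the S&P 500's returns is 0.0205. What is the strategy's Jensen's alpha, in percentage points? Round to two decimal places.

β = Cov / Var = 0.0307 / 0.0205 = 1.4976
E[R] = Rf + β(Rm − Rf) = 1.13% + 1.4976 × (9.01% − 1.13%) = 12.9311%
α = Rp − E[R] = 21.93% − 12.9311% = 8.9989

9.00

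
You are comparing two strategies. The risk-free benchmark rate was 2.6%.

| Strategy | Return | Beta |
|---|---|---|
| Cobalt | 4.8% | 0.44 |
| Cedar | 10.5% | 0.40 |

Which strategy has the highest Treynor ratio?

Cedar

Cobalt: Treynor = (4.8% − 2.6%) / 0.44 = 5.000
Cedar: Treynor = (10.5% − 2.6%) / 0.40 = 19.750
Highest: Cedar (19.750).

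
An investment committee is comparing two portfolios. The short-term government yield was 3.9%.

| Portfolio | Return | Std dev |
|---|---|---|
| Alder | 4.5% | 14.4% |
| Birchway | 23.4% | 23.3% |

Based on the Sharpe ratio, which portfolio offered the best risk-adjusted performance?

Alder: Sharpe ratio = (4.5% − 3.9%) / 14.4% = 0.042
Birchway: Sharpe ratio = (23.4% − 3.9%) / 23.3% = 0.837
Highest: Birchway (0.837).

Birchway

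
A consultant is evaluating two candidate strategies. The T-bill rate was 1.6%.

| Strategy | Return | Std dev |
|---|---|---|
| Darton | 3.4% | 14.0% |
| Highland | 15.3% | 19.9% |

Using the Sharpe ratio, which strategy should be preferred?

Highland

Darton: Sharpe ratio = (3.4% − 1.6%) / 14.0% = 0.129
Highland: Sharpe ratio = (15.3% − 1.6%) / 19.9% = 0.688
Highest: Highland (0.688).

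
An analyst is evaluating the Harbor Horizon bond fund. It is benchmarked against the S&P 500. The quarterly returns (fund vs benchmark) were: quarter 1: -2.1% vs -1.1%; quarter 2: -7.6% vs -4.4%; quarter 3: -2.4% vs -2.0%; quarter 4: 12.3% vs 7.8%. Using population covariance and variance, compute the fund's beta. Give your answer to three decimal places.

1.598

r̄p = 0.0500%,  r̄m = 0.0750%
Cov = Σ(rp − r̄p)(rm − r̄m) / 4 = 34.1188
Var(rm) = Σ(rm − r̄m)² / 4 = 21.3469
β = Cov / Var = 34.1188 / 21.3469 = 1.5983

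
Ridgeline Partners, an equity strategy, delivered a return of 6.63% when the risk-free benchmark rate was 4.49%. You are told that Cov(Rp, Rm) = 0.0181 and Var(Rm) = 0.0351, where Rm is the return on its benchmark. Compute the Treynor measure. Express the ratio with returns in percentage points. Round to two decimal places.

β = Cov / Var = 0.0181 / 0.0351 = 0.5157
Treynor = (Rp − Rf) / β = (6.63% − 4.49%) / 0.5157 = 2.14 / 0.5157 = 4.1497

4.15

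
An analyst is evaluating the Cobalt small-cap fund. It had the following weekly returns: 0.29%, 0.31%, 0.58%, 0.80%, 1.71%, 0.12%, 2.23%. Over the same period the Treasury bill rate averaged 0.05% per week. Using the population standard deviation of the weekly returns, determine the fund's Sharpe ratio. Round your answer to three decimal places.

1.095

μ = (0.29 + 0.31 + 0.58 + 0.8 + 1.71 + 0.12 + 2.23) / 7 = 0.8629%
Σ(r − μ)² = (0.29 − 0.8629)² + (0.31 − 0.8629)² + … = 3.8563
σ = √[3.8563 / 7] = 0.7422%
Sharpe = (μ − rf) / σ = (0.8629 − 0.05) / 0.7422 = 0.8129 / 0.7422 = 1.0953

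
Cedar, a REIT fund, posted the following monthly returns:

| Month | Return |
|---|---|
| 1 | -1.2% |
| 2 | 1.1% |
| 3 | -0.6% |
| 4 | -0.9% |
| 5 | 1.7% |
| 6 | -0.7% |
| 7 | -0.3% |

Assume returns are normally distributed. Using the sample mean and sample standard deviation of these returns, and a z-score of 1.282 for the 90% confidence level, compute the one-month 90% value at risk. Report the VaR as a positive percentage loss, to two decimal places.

r̄ = (-1.2 + 1.1 − 0.6 − 0.9 + 1.7 − 0.7 − 0.3) / 7 = -0.1286%
Σ(r − r̄)² = 7.1743; sample σ = √(7.1743/6) = 1.0935%
VaR = −(r̄ − z·σ) = −(-0.1286 − 1.282 × 1.0935) = −(-1.5305) = 1.5305%

1.53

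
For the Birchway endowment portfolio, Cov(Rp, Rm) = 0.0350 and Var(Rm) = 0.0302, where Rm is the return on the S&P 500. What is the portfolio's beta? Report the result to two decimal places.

β = Cov(Rp, Rm) / Var(Rm) = 0.0350 / 0.0302 = 1.1589

1.16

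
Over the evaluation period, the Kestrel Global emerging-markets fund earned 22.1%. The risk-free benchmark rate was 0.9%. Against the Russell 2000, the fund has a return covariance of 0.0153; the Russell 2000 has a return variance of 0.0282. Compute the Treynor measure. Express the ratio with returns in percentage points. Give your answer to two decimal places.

39.07

β = Cov / Var = 0.0153 / 0.0282 = 0.5426
Treynor = (Rp − Rf) / β = (22.1% − 0.9%) / 0.5426 = 21.20 / 0.5426 = 39.0711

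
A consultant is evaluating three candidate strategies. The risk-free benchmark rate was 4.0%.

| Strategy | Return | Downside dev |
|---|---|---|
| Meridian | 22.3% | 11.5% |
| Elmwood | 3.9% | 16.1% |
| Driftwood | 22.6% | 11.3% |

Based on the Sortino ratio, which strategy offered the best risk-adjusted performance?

Driftwood

Meridian: Sortino ratio = (22.3% − 4.0%) / 11.5% = 1.591
Elmwood: Sortino ratio = (3.9% − 4.0%) / 16.1% = -0.006
Driftwood: Sortino ratio = (22.6% − 4.0%) / 11.3% = 1.646
Highest: Driftwood (1.646).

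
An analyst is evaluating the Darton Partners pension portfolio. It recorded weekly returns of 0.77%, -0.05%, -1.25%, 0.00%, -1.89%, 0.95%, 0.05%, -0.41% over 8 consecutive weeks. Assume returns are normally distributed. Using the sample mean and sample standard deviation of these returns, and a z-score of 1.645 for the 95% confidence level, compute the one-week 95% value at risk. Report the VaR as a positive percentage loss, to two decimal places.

1.80

μ = (0.77 − 0.05 − 1.25 + 0 − 1.89 + 0.95 + 0.05 − 0.41) / 8 = -1.830 / 8 = -0.2288%
Σ(r − μ)² = 6.3845; sample σ = √(6.3845/7) = 0.9550%
VaR = −(μ − z·σ) = −(-0.2288 − 1.645 × 0.9550) = −(-1.7998) = 1.7998%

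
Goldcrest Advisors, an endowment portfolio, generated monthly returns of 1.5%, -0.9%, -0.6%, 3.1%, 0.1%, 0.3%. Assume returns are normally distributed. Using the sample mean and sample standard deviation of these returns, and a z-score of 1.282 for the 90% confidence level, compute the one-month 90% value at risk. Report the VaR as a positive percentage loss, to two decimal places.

r̄ = (1.5 − 0.9 − 0.6 + 3.1 + 0.1 + 0.3) / 6 = 0.5833%
Sample std dev = √[11.0883 / 5] = 1.4892%
VaR = −(r̄ − z·σ) = −(0.5833 − 1.282 × 1.4892) = −(-1.3259) = 1.3259%

1.33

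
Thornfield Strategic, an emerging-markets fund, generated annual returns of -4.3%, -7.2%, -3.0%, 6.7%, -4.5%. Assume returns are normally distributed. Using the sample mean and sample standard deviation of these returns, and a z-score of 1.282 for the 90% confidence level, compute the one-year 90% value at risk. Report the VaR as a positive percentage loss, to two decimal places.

9.31

r̄ = (-4.3 − 7.2 − 3 + 6.7 − 4.5) / 5 = -12.30 / 5 = -2.4600%
Σ(r − r̄)² = (-4.3 − (-2.4600))² + (-7.2 − (-2.4600))² + (-3 − (-2.4600))² + … = 114.2120
sample σ = √(114.2120 / 4) = √28.5530 = 5.3435%
VaR = −(r̄ − z·σ) = −(-2.4600 − 1.282 × 5.3435) = −(-9.3104) = 9.3104%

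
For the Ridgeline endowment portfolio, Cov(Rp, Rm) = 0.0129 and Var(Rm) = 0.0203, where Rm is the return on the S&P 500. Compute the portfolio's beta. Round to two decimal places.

0.64

β = Cov(Rp, Rm) / Var(Rm) = 0.0129 / 0.0203 = 0.6355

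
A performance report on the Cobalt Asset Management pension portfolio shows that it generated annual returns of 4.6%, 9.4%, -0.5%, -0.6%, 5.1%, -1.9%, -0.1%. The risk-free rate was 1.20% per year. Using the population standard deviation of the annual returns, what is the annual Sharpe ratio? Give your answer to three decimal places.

0.283

r̄ = (4.6 + 9.4 − 0.5 − 0.6 + 5.1 − 1.9 − 0.1) / 7 = 16.00 / 7 = 2.2857%
Σ(r − r̄)² = (4.6 − 2.2857)² + (9.4 − 2.2857)² + (-0.5 − 2.2857)² + … = 103.1886
population σ = √(103.1886 / 7) = √14.7412 = 3.8394%
Sharpe = (r̄ − rf) / σ = (2.2857 − 1.2) / 3.8394 = 1.0857 / 3.8394 = 0.2828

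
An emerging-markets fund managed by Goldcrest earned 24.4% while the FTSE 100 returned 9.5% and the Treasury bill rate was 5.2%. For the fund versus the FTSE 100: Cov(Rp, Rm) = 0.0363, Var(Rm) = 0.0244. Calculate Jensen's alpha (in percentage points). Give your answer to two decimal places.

β = Cov / Var = 0.0363 / 0.0244 = 1.4877
E[R] = Rf + β(Rm − Rf) = 5.2% + 1.4877 × (9.5% − 5.2%) = 11.5971%
α = Rp − E[R] = 24.4% − 11.5971% = 12.8029

12.80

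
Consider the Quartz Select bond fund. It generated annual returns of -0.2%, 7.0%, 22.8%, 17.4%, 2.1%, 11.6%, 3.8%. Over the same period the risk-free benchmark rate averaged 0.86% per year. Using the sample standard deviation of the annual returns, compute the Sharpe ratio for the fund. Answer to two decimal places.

0.99

Mean return r̄ = 64.50 / 7 = 9.2143%
Σ(r − r̄)² = (-0.2 − 9.2143)² + (7 − 9.2143)² + (22.8 − 9.2143)² + … = 430.7286
σ = √[430.7286 / 6] = 8.4728%
Sharpe = (r̄ − rf) / σ = (9.2143 − 0.86) / 8.4728 = 8.3543 / 8.4728 = 0.9860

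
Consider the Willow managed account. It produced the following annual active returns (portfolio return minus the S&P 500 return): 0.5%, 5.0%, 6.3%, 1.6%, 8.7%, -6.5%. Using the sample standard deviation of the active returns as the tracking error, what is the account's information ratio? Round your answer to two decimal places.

0.48

μ = (0.5 + 5 + 6.3 + 1.6 + 8.7 − 6.5) / 6 = 15.60 / 6 = 2.6000%
Σ(r − μ)² = (0.5 − 2.6000)² + (5 − 2.6000)² + (6.3 − 2.6000)² + … = 144.8800
σ = √[144.8800 / 5] = 5.3829%
IR = μ / tracking error = 2.6000 / 5.3829 = 0.4830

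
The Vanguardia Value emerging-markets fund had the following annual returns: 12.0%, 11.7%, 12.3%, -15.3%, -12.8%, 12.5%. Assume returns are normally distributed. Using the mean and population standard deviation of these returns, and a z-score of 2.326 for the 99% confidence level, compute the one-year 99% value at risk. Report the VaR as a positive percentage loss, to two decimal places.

Mean return μ = 20.40 / 6 = 3.4000%
Population σ = √[Σ(r − μ)² / 6] = √[917.0000 / 6] = √152.8333 = 12.3626%
VaR = −(μ − z·σ) = −(3.4000 − 2.326 × 12.3626) = −(-25.3554) = 25.3554%

25.36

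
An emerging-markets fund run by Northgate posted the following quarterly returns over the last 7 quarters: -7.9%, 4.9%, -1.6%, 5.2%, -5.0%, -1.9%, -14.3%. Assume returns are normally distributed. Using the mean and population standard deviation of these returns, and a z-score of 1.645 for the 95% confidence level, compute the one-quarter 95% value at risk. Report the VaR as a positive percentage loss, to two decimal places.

13.50

Mean return r̄ = -20.60 / 7 = -2.9429%
Population σ = √[Σ(r − r̄)² / 7] = √[288.4971 / 7] = √41.2139 = 6.4198%
VaR = −(r̄ − z·σ) = −(-2.9429 − 1.645 × 6.4198) = −(-13.5035) = 13.5035%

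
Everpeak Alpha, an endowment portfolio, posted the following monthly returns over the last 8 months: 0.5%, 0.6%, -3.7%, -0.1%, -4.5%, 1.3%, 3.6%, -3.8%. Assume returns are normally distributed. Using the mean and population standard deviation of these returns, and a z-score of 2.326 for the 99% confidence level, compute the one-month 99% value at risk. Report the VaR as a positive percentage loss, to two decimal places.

Mean return r̄ = -6.10 / 8 = -0.7625%
Σ(r − r̄)² = 58.9988; population σ = √(58.9988/8) = 2.7157%
VaR = −(r̄ − z·σ) = −(-0.7625 − 2.326 × 2.7157) = −(-7.0792) = 7.0792%

7.08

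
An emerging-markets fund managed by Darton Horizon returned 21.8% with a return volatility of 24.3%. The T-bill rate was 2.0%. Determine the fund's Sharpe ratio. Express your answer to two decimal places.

Sharpe = (Rp − Rf) / σp = (21.8% − 2.0%) / 24.3% = 19.80% / 24.3% = 0.8148

0.81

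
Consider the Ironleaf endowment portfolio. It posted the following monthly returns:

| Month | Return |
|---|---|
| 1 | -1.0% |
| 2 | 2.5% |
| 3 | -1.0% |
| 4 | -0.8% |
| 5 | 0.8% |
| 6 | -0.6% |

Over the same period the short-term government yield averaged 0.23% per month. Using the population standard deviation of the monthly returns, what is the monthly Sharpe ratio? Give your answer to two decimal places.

r̄ = (-1 + 2.5 − 1 − 0.8 + 0.8 − 0.6) / 6 = -0.10 / 6 = -0.0167%
Σ(r − r̄)² = 9.8883; population σ = √(9.8883/6) = 1.2838%
Sharpe = (r̄ − rf) / σ = (-0.0167 − 0.23) / 1.2838 = -0.2467 / 1.2838 = -0.1922

-0.19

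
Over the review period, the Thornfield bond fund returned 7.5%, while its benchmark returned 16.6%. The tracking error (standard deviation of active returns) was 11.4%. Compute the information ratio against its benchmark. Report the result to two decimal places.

-0.80

IR = (Rp − Rb) / TE = (7.5% − 16.6%) / 11.4% = -9.10% / 11.4% = -0.7982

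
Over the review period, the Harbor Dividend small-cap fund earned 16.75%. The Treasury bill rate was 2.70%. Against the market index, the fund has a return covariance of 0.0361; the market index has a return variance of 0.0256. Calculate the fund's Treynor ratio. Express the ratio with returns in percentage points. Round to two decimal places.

9.96

β = Cov / Var = 0.0361 / 0.0256 = 1.4102
Treynor = (Rp − Rf) / β = (16.75% − 2.70%) / 1.4102 = 14.05 / 1.4102 = 9.9631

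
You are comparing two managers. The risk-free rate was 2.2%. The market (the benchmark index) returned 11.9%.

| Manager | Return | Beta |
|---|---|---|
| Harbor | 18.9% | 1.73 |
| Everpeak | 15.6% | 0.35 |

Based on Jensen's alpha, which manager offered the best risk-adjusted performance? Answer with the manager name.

Everpeak

Harbor: α = 18.9% − [2.2% + 1.73 × (11.9% − 2.2%)] = -0.081
Everpeak: α = 15.6% − [2.2% + 0.35 × (11.9% − 2.2%)] = 10.005
Highest: Everpeak (10.005).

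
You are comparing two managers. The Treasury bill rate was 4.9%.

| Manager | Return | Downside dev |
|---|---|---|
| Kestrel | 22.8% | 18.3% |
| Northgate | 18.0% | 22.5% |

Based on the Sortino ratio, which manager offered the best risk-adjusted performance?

Kestrel: Sortino ratio = (22.8% − 4.9%) / 18.3% = 0.978
Northgate: Sortino ratio = (18.0% − 4.9%) / 22.5% = 0.582
Highest: Kestrel (0.978).

Kestrel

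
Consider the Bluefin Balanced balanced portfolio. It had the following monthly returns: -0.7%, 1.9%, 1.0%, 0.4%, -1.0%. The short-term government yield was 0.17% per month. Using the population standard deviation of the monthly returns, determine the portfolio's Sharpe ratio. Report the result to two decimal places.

0.14

r̄ = (-0.7 + 1.9 + 1 + 0.4 − 1) / 5 = 1.60 / 5 = 0.3200%
Σ(r − r̄)² = 5.7480; population σ = √(5.7480/5) = 1.0722%
Sharpe = (r̄ − rf) / σ = (0.3200 − 0.17) / 1.0722 = 0.1500 / 1.0722 = 0.1399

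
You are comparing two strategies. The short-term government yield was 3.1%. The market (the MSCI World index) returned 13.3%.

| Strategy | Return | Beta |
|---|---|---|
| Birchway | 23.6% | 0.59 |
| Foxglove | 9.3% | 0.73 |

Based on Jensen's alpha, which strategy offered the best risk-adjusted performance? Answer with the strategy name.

Birchway: α = 23.6% − [3.1% + 0.59 × (13.3% − 3.1%)] = 14.482
Foxglove: α = 9.3% − [3.1% + 0.73 × (13.3% − 3.1%)] = -1.246
Highest: Birchway (14.482).

Birchway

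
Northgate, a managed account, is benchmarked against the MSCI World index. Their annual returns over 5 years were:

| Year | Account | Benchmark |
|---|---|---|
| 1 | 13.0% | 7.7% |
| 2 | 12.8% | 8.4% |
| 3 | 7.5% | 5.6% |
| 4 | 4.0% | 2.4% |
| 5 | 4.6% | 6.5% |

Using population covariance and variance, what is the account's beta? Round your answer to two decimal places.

1.49

r̄p = 8.3800%,  r̄m = 6.1200%
Cov = Σ(rp − r̄p)(rm − r̄m) / 5 = 6.5384
Var(rm) = Σ(rm − r̄m)² / 5 = 4.3896
β = Cov / Var = 6.5384 / 4.3896 = 1.4895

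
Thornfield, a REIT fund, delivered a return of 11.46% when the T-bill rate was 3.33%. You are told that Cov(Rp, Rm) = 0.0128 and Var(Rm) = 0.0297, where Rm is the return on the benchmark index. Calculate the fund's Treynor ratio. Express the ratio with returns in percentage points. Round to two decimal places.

18.86

β = Cov / Var = 0.0128 / 0.0297 = 0.4310
Treynor = (Rp − Rf) / β = (11.46% − 3.33%) / 0.4310 = 8.13 / 0.4310 = 18.8631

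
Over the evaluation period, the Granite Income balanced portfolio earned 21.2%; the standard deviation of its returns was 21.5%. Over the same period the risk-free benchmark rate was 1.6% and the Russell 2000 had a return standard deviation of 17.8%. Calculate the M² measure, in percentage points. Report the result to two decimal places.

17.83

Sharpe = (Rp − Rf) / σp = (21.2% − 1.6%) / 21.5% = 0.9116
M² = Rf + Sharpe × σm = 1.6% + 0.9116 × 17.8% = 17.8265%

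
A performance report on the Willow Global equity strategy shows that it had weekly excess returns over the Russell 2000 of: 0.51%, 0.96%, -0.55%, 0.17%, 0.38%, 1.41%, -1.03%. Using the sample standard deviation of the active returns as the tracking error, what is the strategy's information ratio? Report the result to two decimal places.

μ = (0.51 + 0.96 − 0.55 + 0.17 + 0.38 + 1.41 − 1.03) / 7 = 1.850 / 7 = 0.2643%
Σ(r − μ)² = 4.2176; sample σ = √(4.2176/6) = 0.8384%
IR = μ / tracking error = 0.2643 / 0.8384 = 0.3152

0.32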